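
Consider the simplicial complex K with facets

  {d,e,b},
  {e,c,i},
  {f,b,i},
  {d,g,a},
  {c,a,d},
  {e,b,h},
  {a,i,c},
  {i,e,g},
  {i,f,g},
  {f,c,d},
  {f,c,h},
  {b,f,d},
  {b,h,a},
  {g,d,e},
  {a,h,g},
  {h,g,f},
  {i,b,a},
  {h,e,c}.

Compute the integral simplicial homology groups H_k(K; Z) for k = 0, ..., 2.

H_0 ≅ Z,  H_1 ≅ Z^2,  H_2 ≅ Z.

We work with the vertex ordering a < b < c < d < e < f < g < h < i. The simplices of K, each written with vertices in increasing order, are:

  0-simplices (9): a, b, c, d, e, f, g, h, i
  1-simplices (27): ab, ac, ad, ag, ah, ai, bd, be, bf, bh, bi, cd, ce, cf, ch, ci, de, df, dg, eg, eh, ei, fg, fh, fi, gh, gi
  2-simplices (18): abh, abi, acd, aci, adg, agh, bde, bdf, beh, bfi, cdf, ceh, cei, cfh, deg, egi, fgh, fgi

giving chain groups C_0 ≅ Z^9, C_1 ≅ Z^27, C_2 ≅ Z^18.

The boundary map ∂_1: C_1 → C_0 is given by ∂[p,q] = [q] − [p]. For instance
  ∂ah = h − a.
This gives a 9×27 integer matrix of rank 8; reducing to Smith normal form yields diagonal entries (1,1,1,1,1,1,1,1).

∂_2: C_2 → C_1 acts by ∂[p,q,r] = [q,r] − [p,r] + [p,q]. For instance
  ∂bde = de − be + bd,
  ∂cei = ei − ci + ce.
This gives a 27×18 integer matrix of rank 17; reducing to Smith normal form yields diagonal entries (1,1,1,1,1,1,1,1,1,1,1,1,1,1,1,1,1).

Computing H_k = (kernel of ∂_k) / (image of ∂_{k+1}):

  H_0: rank C_0 − rank ∂_1 = 9 − 8 = 1, and the invariant factors of ∂_1 are all 1, so H_0 = Z.
  H_1: rank ker ∂_1 − rank ∂_2 = (27 − 8) − 17 = 2, and the invariant factors of ∂_2 are all 1, so H_1 = Z^2.
  H_2: rank ker ∂_2 − rank ∂_3 = (18 − 17) − 0 = 1, and there is no ∂_3, so H_2 = Z.

As a check, the Euler characteristic is 9 − 27 + 18 = 0, which agrees with 1 − 2 + 1 = 0.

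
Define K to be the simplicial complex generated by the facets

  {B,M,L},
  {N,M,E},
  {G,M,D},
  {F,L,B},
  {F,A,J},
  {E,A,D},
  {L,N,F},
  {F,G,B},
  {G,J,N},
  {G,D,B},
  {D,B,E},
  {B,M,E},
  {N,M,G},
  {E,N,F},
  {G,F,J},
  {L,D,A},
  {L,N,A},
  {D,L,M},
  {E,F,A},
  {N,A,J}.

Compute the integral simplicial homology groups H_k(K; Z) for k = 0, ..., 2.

Take the total order A < B < D < E < F < G < J < L < M < N on the vertex set. Then K (dimension 2) consists of the simplices:

  0-simplices (10): A, B, D, E, F, G, J, L, M, N
  1-simplices (30): AD, AE, AF, AJ, AL, AN, BD, BE, BF, BG, BL, BM, DE, DG, DL, DM, EF, EM, EN, FG, FJ, FL, FN, GJ, GM, GN, JN, LM, LN, MN
  2-simplices (20): ADE, ADL, AEF, AFJ, AJN, ALN, BDE, BDG, BEM, BFG, BFL, BLM, DGM, DLM, EFN, EMN, FGJ, FLN, GJN, GMN

Hence C_0 ≅ Z^10, C_1 ≅ Z^30, C_2 ≅ Z^20.

∂_1: C_1 → C_0 is given by ∂[p,q] = [q] − [p]. For instance
  ∂AL = L − A.
As a 10×30 matrix over Z this has rank 9, with invariant factors (1,1,1,1,1,1,1,1,1).

∂_2: C_2 → C_1 acts by ∂[p,q,r] = [q,r] − [p,r] + [p,q]. For instance
  ∂EMN = MN − EN + EM,
  ∂BDE = DE − BE + BD.
This gives a 30×20 integer matrix of rank 20; reducing to Smith normal form yields diagonal entries (1,1,1,1,1,1,1,1,1,1,1,1,1,1,1,1,1,1,1,2).

Reading off H_k = ker ∂_k / im ∂_{k+1}:

  H_0: rank C_0 − rank ∂_1 = 10 − 9 = 1, and the invariant factors of ∂_1 are all 1, so H_0 = Z.
  H_1: rank ker ∂_1 − rank ∂_2 = (30 − 9) − 20 = 1, and ∂_2 has invariant factor 2 > 1, so H_1 = Z × Z/2.
  H_2: rank ker ∂_2 − rank ∂_3 = (20 − 20) − 0 = 0, and there is no ∂_3, so H_2 = 0.

As a check, the Euler characteristic is 10 − 30 + 20 = 0, which agrees with 1 − 1 + 0 = 0.
(K is a triangulation of the Klein bottle.)

H_0 ≅ Z,  H_1 ≅ Z × Z/2,  H_2 = 0.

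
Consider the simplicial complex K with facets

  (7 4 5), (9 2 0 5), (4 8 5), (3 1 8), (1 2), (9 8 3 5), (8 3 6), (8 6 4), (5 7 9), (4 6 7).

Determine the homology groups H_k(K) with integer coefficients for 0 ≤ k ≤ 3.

Fix the vertex order 0 < 1 < 2 < 3 < 4 < 5 < 6 < 7 < 8 < 9 and write every simplex with vertices in increasing order. Then dim K = 3 and the simplices of K are:

  0-simplices (10): [0], [1], [2], [3], [4], [5], [6], [7], [8], [9]
  1-simplices (23): [0,2], [0,5], [0,9], [1,2], [1,3], [1,8], [2,5], [2,9], [3,5], [3,6], [3,8], [3,9], [4,5], [4,6], [4,7], [4,8], [5,7], [5,8], [5,9], [6,7], [6,8], [7,9], [8,9]
  2-simplices (15): [0,2,5], [0,2,9], [0,5,9], [1,3,8], [2,5,9], [3,5,8], [3,5,9], [3,6,8], [3,8,9], [4,5,7], [4,5,8], [4,6,7], [4,6,8], [5,7,9], [5,8,9]
  3-simplices (2): [0,2,5,9], [3,5,8,9]

giving chain groups C_0 ≅ Z^10, C_1 ≅ Z^23, C_2 ≅ Z^15, C_3 ≅ Z^2.

The boundary map ∂_1: C_1 → C_0 sends each edge [p,q] (with p < q) to q − p. For instance
  ∂[4,7] = [7] − [4].
This gives a 10×23 integer matrix of rank 9; reducing to Smith normal form yields diagonal entries (1,1,1,1,1,1,1,1,1).

The boundary map ∂_2: C_2 → C_1 sends each 2-simplex [p,q,r] to [q,r] − [p,r] + [p,q]. For instance
  ∂[5,8,9] = [8,9] − [5,9] + [5,8],
  ∂[5,7,9] = [7,9] − [5,9] + [5,7].
This gives a 23×15 integer matrix of rank 13; reducing to Smith normal form yields diagonal entries (1,1,1,1,1,1,1,1,1,1,1,1,1).

∂_3: C_3 → C_2 sends each 3-simplex σ to the alternating sum Σ_i (−1)^i (σ with its i-th vertex removed). For instance
  ∂[0,2,5,9] = [2,5,9] − [0,5,9] + [0,2,9] − [0,2,5],
  ∂[3,5,8,9] = [5,8,9] − [3,8,9] + [3,5,9] − [3,5,8].
The 15×2 boundary matrix has rank 2 and Smith normal form diag(1,1).

Now H_k = ker ∂_k / im ∂_{k+1}, so:

  H_0: rank C_0 − rank ∂_1 = 10 − 9 = 1, and the invariant factors of ∂_1 are all 1, so H_0 = Z.
  H_1: rank ker ∂_1 − rank ∂_2 = (23 − 9) − 13 = 1, and the invariant factors of ∂_2 are all 1, so H_1 = Z.
  H_2: rank ker ∂_2 − rank ∂_3 = (15 − 13) − 2 = 0, and the invariant factors of ∂_3 are all 1, so H_2 = 0.
  H_3: rank ker ∂_3 − rank ∂_4 = (2 − 2) − 0 = 0, and there is no ∂_4, so H_3 = 0.

As a check, the Euler characteristic is 10 − 23 + 15 − 2 = 0, which agrees with 1 − 1 + 0 − 0 = 0.

H_0 ≅ Z,  H_1 ≅ Z,  H_2 = 0,  H_3 = 0.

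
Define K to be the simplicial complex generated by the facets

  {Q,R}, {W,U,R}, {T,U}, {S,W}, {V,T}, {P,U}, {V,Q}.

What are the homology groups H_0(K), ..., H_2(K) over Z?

H_0 ≅ Z,  H_1 ≅ Z,  H_2 = 0.

We work with the vertex ordering P < Q < R < S < T < U < V < W. The simplices of K, each written with vertices in increasing order, are:

  0-simplices (8): P, Q, R, S, T, U, V, W
  1-simplices (9): PU, QR, QV, RU, RW, SW, TU, TV, UW
  2-simplices (1): RUW

so the chain groups are C_0 ≅ Z^8, C_1 ≅ Z^9, C_2 ≅ Z^1.

Boundary ∂_1: C_1 → C_0 sends each edge [p,q] (with p < q) to q − p.
As a 8×9 matrix over Z this has rank 7, with invariant factors (1,1,1,1,1,1,1).

∂_2: C_2 → C_1 acts by ∂[p,q,r] = [q,r] − [p,r] + [p,q]. For instance
  ∂RUW = UW − RW + RU.
As a 9×1 matrix over Z this has rank 1, with invariant factors (1).

Computing H_k = (kernel of ∂_k) / (image of ∂_{k+1}):

  H_0: rank C_0 − rank ∂_1 = 8 − 7 = 1, and the invariant factors of ∂_1 are all 1, so H_0 = Z.
  H_1: rank ker ∂_1 − rank ∂_2 = (9 − 7) − 1 = 1, and the invariant factors of ∂_2 are all 1, so H_1 = Z.
  H_2: rank ker ∂_2 − rank ∂_3 = (1 − 1) − 0 = 0, and there is no ∂_3, so H_2 = 0.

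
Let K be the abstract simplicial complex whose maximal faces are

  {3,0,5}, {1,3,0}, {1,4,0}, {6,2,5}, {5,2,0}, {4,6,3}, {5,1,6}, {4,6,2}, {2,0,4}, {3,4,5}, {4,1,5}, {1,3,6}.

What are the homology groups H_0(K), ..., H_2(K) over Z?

H_0 ≅ Z,  H_1 ≅ Z/2,  H_2 = 0.

We work with the vertex ordering 0 < 1 < 2 < 3 < 4 < 5 < 6. The simplices of K, each written with vertices in increasing order, are:

  0-simplices (7): [0], [1], [2], [3], [4], [5], [6]
  1-simplices (18): [0,1], [0,2], [0,3], [0,4], [0,5], [1,3], [1,4], [1,5], [1,6], [2,4], [2,5], [2,6], [3,4], [3,5], [3,6], [4,5], [4,6], [5,6]
  2-simplices (12): [0,1,3], [0,1,4], [0,2,4], [0,2,5], [0,3,5], [1,3,6], [1,4,5], [1,5,6], [2,4,6], [2,5,6], [3,4,5], [3,4,6]

Hence C_0 ≅ Z^7, C_1 ≅ Z^18, C_2 ≅ Z^12.

Boundary ∂_1: C_1 → C_0 sends each edge [p,q] (with p < q) to q − p.
The resulting 7×18 matrix has rank 6, and its Smith normal form has invariant factors (1,1,1,1,1,1).

Boundary ∂_2: C_2 → C_1 maps a triangle to the signed sum of its edges. For instance
  ∂[3,4,6] = [4,6] − [3,6] + [3,4],
  ∂[0,3,5] = [3,5] − [0,5] + [0,3].
As a 18×12 matrix over Z this has rank 12, with invariant factors (1,1,1,1,1,1,1,1,1,1,1,2).

Computing H_k = (kernel of ∂_k) / (image of ∂_{k+1}):

  H_0: rank C_0 − rank ∂_1 = 7 − 6 = 1, and the invariant factors of ∂_1 are all 1, so H_0 = Z.
  H_1: rank ker ∂_1 − rank ∂_2 = (18 − 6) − 12 = 0, and ∂_2 has invariant factor 2 > 1, so H_1 = Z/2.
  H_2: rank ker ∂_2 − rank ∂_3 = (12 − 12) − 0 = 0, and there is no ∂_3, so H_2 = 0.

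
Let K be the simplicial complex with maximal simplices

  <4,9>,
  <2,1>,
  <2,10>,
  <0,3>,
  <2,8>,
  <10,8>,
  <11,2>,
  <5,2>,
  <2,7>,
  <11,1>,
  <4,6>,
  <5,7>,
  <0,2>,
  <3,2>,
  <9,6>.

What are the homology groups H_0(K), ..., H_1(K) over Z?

We work with the vertex ordering 0 < 1 < 2 < 3 < 4 < 5 < 6 < 7 < 8 < 9 < 10 < 11. The simplices of K, each written with vertices in increasing order, are:

  0-simplices (12): [0], [1], [2], [3], [4], [5], [6], [7], [8], [9], [10], [11]
  1-simplices (15): [0,2], [0,3], [1,2], [1,11], [2,3], [2,5], [2,7], [2,8], [2,10], [2,11], [4,6], [4,9], [5,7], [6,9], [8,10]

so the chain groups are C_0 ≅ Z^12, C_1 ≅ Z^15.

∂_1: C_1 → C_0 sends each edge [p,q] (with p < q) to q − p.
As a 12×15 matrix over Z this has rank 10, with invariant factors (1,1,1,1,1,1,1,1,1,1).

Now H_k = ker ∂_k / im ∂_{k+1}, so:

  H_0: rank C_0 − rank ∂_1 = 12 − 10 = 2, and the invariant factors of ∂_1 are all 1, so H_0 = Z^2.
  H_1: rank ker ∂_1 − rank ∂_2 = (15 − 10) − 0 = 5, and there is no ∂_2, so H_1 = Z^5.

As a check, the Euler characteristic is 12 − 15 = -3, which agrees with 2 − 5 = -3.

H_0 = Z^2,  H_1 = Z^5.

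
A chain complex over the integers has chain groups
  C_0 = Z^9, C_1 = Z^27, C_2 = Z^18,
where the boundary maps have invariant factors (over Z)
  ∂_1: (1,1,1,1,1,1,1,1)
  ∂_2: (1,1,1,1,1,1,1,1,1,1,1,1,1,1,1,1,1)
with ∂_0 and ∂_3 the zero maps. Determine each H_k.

H_0 = Z,  H_1 = Z^2,  H_2 = Z.

H_0: b_0 = 9 − 0 − 8 = 1; torsion from ∂_1 factors > 1: none. So H_0 = Z.
H_1: b_1 = 27 − 8 − 17 = 2; torsion from ∂_2 factors > 1: none. So H_1 = Z^2.
H_2: b_2 = 18 − 17 − 0 = 1; torsion from ∂_3 factors > 1: none. So H_2 = Z.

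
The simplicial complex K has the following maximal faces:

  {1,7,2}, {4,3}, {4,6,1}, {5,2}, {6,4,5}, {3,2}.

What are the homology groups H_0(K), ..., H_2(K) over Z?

H_0 = Z,  H_1 = Z^2,  H_2 = 0.

We work with the vertex ordering 1 < 2 < 3 < 4 < 5 < 6 < 7. The simplices of K, each written with vertices in increasing order, are:

  0-simplices (7): [1], [2], [3], [4], [5], [6], [7]
  1-simplices (11): [1,2], [1,4], [1,6], [1,7], [2,3], [2,5], [2,7], [3,4], [4,5], [4,6], [5,6]
  2-simplices (3): [1,2,7], [1,4,6], [4,5,6]

giving chain groups C_0 ≅ Z^7, C_1 ≅ Z^11, C_2 ≅ Z^3.

The boundary map ∂_1: C_1 → C_0 maps an edge to its endpoints' difference, ∂[p,q] = q − p.
The resulting 7×11 matrix has rank 6, and its Smith normal form has invariant factors (1,1,1,1,1,1).

∂_2: C_2 → C_1 sends each 2-simplex [p,q,r] to [q,r] − [p,r] + [p,q]. For instance
  ∂[1,4,6] = [4,6] − [1,6] + [1,4],
  ∂[1,2,7] = [2,7] − [1,7] + [1,2].
The resulting 11×3 matrix has rank 3, and its Smith normal form has invariant factors (1,1,1).

Now H_k = ker ∂_k / im ∂_{k+1}, so:

  H_0: rank C_0 − rank ∂_1 = 7 − 6 = 1, and the invariant factors of ∂_1 are all 1, so H_0 ≅ Z.
  H_1: rank ker ∂_1 − rank ∂_2 = (11 − 6) − 3 = 2, and the invariant factors of ∂_2 are all 1, so H_1 ≅ Z^2.
  H_2: rank ker ∂_2 − rank ∂_3 = (3 − 3) − 0 = 0, and there is no ∂_3, so H_2 ≅ 0.

As a check, the Euler characteristic is 7 − 11 + 3 = -1, which agrees with 1 − 2 + 0 = -1.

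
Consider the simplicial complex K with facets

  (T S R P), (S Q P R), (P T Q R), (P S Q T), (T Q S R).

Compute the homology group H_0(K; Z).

H_0 = Z.

Fix the vertex order P < Q < R < S < T and write every simplex with vertices in increasing order. Then dim K = 3 and the simplices of K are:

  0-simplices (5): P, Q, R, S, T
  1-simplices (10): PQ, PR, PS, PT, QR, QS, QT, RS, RT, ST
  2-simplices (10): PQR, PQS, PQT, PRS, PRT, PST, QRS, QRT, QST, RST
  3-simplices (5): PQRS, PQRT, PQST, PRST, QRST

Hence C_0 ≅ Z^5, C_1 ≅ Z^10, C_2 ≅ Z^10, C_3 ≅ Z^5.

Boundary ∂_1: C_1 → C_0 sends each edge [p,q] (with p < q) to q − p. For instance
  ∂PS = S − P.
The 5×10 boundary matrix has rank 4 and Smith normal form diag(1,1,1,1).

∂_2: C_2 → C_1 sends each 2-simplex [p,q,r] to [q,r] − [p,r] + [p,q]. For instance
  ∂RST = ST − RT + RS,
  ∂PRS = RS − PS + PR.
The resulting 10×10 matrix has rank 6, and its Smith normal form has invariant factors (1,1,1,1,1,1).

The boundary map ∂_3: C_3 → C_2 sends each 3-simplex σ to the alternating sum Σ_i (−1)^i (σ with its i-th vertex removed). For instance
  ∂QRST = RST − QST + QRT − QRS,
  ∂PQRS = QRS − PRS + PQS − PQR.
The resulting 10×5 matrix has rank 4, and its Smith normal form has invariant factors (1,1,1,1).

Reading off H_k = ker ∂_k / im ∂_{k+1}:

  H_0: rank C_0 − rank ∂_1 = 5 − 4 = 1, and the invariant factors of ∂_1 are all 1, so H_0 = Z.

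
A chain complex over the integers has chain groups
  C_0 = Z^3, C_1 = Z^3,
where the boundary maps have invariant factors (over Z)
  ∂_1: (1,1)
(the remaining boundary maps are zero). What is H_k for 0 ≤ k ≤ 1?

H_0 = Z,  H_1 = Z.

H_0: b_0 = 3 − 0 − 2 = 1; torsion from ∂_1 factors > 1: none. So H_0 = Z.
H_1: b_1 = 3 − 2 − 0 = 1; torsion from ∂_2 factors > 1: none. So H_1 = Z.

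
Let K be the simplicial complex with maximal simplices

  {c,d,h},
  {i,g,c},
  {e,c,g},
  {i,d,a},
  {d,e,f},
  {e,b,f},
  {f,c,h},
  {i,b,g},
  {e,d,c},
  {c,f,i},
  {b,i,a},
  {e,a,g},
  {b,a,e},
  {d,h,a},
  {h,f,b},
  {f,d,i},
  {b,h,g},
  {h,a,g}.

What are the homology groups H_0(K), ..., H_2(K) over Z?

Take the total order a < b < c < d < e < f < g < h < i on the vertex set. Then K (dimension 2) consists of the simplices:

  0-simplices (9): a, b, c, d, e, f, g, h, i
  1-simplices (27): ab, ad, ae, ag, ah, ai, be, bf, bg, bh, bi, cd, ce, cf, cg, ch, ci, de, df, dh, di, ef, eg, fh, fi, gh, gi
  2-simplices (18): abe, abi, adh, adi, aeg, agh, bef, bfh, bgh, bgi, cde, cdh, ceg, cfh, cfi, cgi, def, dfi

so the chain groups are C_0 ≅ Z^9, C_1 ≅ Z^27, C_2 ≅ Z^18.

∂_1: C_1 → C_0 is given by ∂[p,q] = [q] − [p].
This gives a 9×27 integer matrix of rank 8; reducing to Smith normal form yields diagonal entries (1,1,1,1,1,1,1,1).

Boundary ∂_2: C_2 → C_1 acts by ∂[p,q,r] = [q,r] − [p,r] + [p,q]. For instance
  ∂cgi = gi − ci + cg,
  ∂cde = de − ce + cd.
This gives a 27×18 integer matrix of rank 18; reducing to Smith normal form yields diagonal entries (1,1,1,1,1,1,1,1,1,1,1,1,1,1,1,1,1,2).

From H_k ≅ ker(∂_k) / im(∂_{k+1}) we obtain:

  H_0: rank C_0 − rank ∂_1 = 9 − 8 = 1, and the invariant factors of ∂_1 are all 1, so H_0 = Z.
  H_1: rank ker ∂_1 − rank ∂_2 = (27 − 8) − 18 = 1, and ∂_2 has invariant factor 2 > 1, so H_1 = Z ⊕ Z/2.
  H_2: rank ker ∂_2 − rank ∂_3 = (18 − 18) − 0 = 0, and there is no ∂_3, so H_2 = 0.

As a check, the Euler characteristic is 9 − 27 + 18 = 0, which agrees with 1 − 1 + 0 = 0.
(K is a triangulation of the Klein bottle.)

H_0 = Z,  H_1 = Z ⊕ Z/2,  H_2 = 0.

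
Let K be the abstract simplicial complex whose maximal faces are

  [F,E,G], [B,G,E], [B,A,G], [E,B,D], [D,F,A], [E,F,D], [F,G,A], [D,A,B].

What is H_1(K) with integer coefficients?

H_1 = 0.

K has 6 vertices, 12 edges, 8 triangles.
rank ∂_1 = 5, rank ∂_2 = 7 ⇒ b_1 = 12 − 5 − 7 = 0; all invariant factors of ∂_2 are 1 so no torsion. So H_1 ≅ 0.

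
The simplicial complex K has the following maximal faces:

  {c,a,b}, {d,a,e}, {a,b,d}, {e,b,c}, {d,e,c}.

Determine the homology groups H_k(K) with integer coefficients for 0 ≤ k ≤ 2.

K has 5 vertices, 10 edges, 5 triangles.
rank ∂_0 = 0, rank ∂_1 = 4 ⇒ b_0 = 5 − 0 − 4 = 1; all invariant factors of ∂_1 are 1 so no torsion. So H_0 = Z.
rank ∂_1 = 4, rank ∂_2 = 5 ⇒ b_1 = 10 − 4 − 5 = 1; all invariant factors of ∂_2 are 1 so no torsion. So H_1 = Z.
rank ∂_2 = 5, rank ∂_3 = 0 ⇒ b_2 = 5 − 5 − 0 = 0. So H_2 = 0.

H_0 = Z,  H_1 = Z,  H_2 = 0.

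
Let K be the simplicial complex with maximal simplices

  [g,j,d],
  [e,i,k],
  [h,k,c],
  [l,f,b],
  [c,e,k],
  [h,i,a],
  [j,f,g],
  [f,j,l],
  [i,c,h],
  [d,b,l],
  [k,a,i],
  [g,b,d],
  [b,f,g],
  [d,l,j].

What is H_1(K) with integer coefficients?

H_1 = Z.

Fix the vertex order a < b < c < d < e < f < g < h < i < j < k < l and write every simplex with vertices in increasing order. Then dim K = 2 and the simplices of K are:

  0-simplices (12): a, b, c, d, e, f, g, h, i, j, k, l
  1-simplices (24): ah, ai, ak, bd, bf, bg, bl, ce, ch, ci, ck, dg, dj, dl, ei, ek, fg, fj, fl, gj, hi, hk, ik, jl
  2-simplices (14): ahi, aik, bdg, bdl, bfg, bfl, cek, chi, chk, dgj, djl, eik, fgj, fjl

Hence C_0 ≅ Z^12, C_1 ≅ Z^24, C_2 ≅ Z^14.

∂_1: C_1 → C_0 maps an edge to its endpoints' difference, ∂[p,q] = q − p.
As a 12×24 matrix over Z this has rank 10, with invariant factors (1,1,1,1,1,1,1,1,1,1).

Boundary ∂_2: C_2 → C_1 maps a triangle to the signed sum of its edges. For instance
  ∂bdl = dl − bl + bd,
  ∂fjl = jl − fl + fj.
This gives a 24×14 integer matrix of rank 13; reducing to Smith normal form yields diagonal entries (1,1,1,1,1,1,1,1,1,1,1,1,1).

Now H_k = ker ∂_k / im ∂_{k+1}, so:

  H_1: rank ker ∂_1 − rank ∂_2 = (24 − 10) − 13 = 1, and the invariant factors of ∂_2 are all 1, so H_1 = Z.

(K is a triangulation of the disjoint union of the 2-sphere S^2 and the cylinder S^1 x I.)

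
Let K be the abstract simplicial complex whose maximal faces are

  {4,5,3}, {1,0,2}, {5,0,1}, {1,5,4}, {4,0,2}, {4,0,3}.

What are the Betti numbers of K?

We work with the vertex ordering 0 < 1 < 2 < 3 < 4 < 5. The simplices of K, each written with vertices in increasing order, are:

  0-simplices (6): [0], [1], [2], [3], [4], [5]
  1-simplices (12): [0,1], [0,2], [0,3], [0,4], [0,5], [1,2], [1,4], [1,5], [2,4], [3,4], [3,5], [4,5]
  2-simplices (6): [0,1,2], [0,1,5], [0,2,4], [0,3,4], [1,4,5], [3,4,5]

Hence C_0 ≅ Z^6, C_1 ≅ Z^12, C_2 ≅ Z^6.

The boundary map ∂_1: C_1 → C_0 maps an edge to its endpoints' difference, ∂[p,q] = q − p. For instance
  ∂[2,4] = [4] − [2].
This gives a 6×12 integer matrix of rank 5; reducing to Smith normal form yields diagonal entries (1,1,1,1,1).

Boundary ∂_2: C_2 → C_1 sends each 2-simplex [p,q,r] to [q,r] − [p,r] + [p,q]. For instance
  ∂[3,4,5] = [4,5] − [3,5] + [3,4],
  ∂[0,1,2] = [1,2] − [0,2] + [0,1].
This gives a 12×6 integer matrix of rank 6; reducing to Smith normal form yields diagonal entries (1,1,1,1,1,1).

Now H_k = ker ∂_k / im ∂_{k+1}, so:

  H_0: rank C_0 − rank ∂_1 = 6 − 5 = 1, and the invariant factors of ∂_1 are all 1, so H_0 = Z.
  H_1: rank ker ∂_1 − rank ∂_2 = (12 − 5) − 6 = 1, and the invariant factors of ∂_2 are all 1, so H_1 = Z.
  H_2: rank ker ∂_2 − rank ∂_3 = (6 − 6) − 0 = 0, and there is no ∂_3, so H_2 = 0.

(K is a triangulation of the cylinder S^1 x I.)

Hence the Betti numbers are b_0 = 1, b_1 = 1, b_2 = 0.

b_0 = 1, b_1 = 1, b_2 = 0.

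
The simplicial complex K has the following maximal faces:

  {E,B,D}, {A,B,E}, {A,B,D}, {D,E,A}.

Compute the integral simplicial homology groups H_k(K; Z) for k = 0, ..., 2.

Fix the vertex order A < B < D < E and write every simplex with vertices in increasing order. Then dim K = 2 and the simplices of K are:

  0-simplices (4): A, B, D, E
  1-simplices (6): AB, AD, AE, BD, BE, DE
  2-simplices (4): ABD, ABE, ADE, BDE

so the chain groups are C_0 ≅ Z^4, C_1 ≅ Z^6, C_2 ≅ Z^4.

∂_1: C_1 → C_0 maps an edge to its endpoints' difference, ∂[p,q] = q − p. For instance
  ∂BE = E − B.
This gives a 4×6 integer matrix of rank 3; reducing to Smith normal form yields diagonal entries (1,1,1).

The boundary map ∂_2: C_2 → C_1 sends each 2-simplex [p,q,r] to [q,r] − [p,r] + [p,q]. For instance
  ∂ABD = BD − AD + AB,
  ∂ADE = DE − AE + AD.
The 6×4 boundary matrix has rank 3 and Smith normal form diag(1,1,1).

Now H_k = ker ∂_k / im ∂_{k+1}, so:

  H_0: rank C_0 − rank ∂_1 = 4 − 3 = 1, and the invariant factors of ∂_1 are all 1, so H_0 ≅ Z.
  H_1: rank ker ∂_1 − rank ∂_2 = (6 − 3) − 3 = 0, and the invariant factors of ∂_2 are all 1, so H_1 ≅ 0.
  H_2: rank ker ∂_2 − rank ∂_3 = (4 − 3) − 0 = 1, and there is no ∂_3, so H_2 ≅ Z.

H_0 ≅ Z,  H_1 = 0,  H_2 ≅ Z.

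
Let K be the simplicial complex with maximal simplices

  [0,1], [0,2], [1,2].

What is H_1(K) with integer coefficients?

H_1 ≅ Z.

Order the vertices as 0 < 1 < 2. Listing each simplex with vertices in this order, K has dimension 1 with simplices:

  0-simplices (3): [0], [1], [2]
  1-simplices (3): [0,1], [0,2], [1,2]

so the chain groups are C_0 ≅ Z^3, C_1 ≅ Z^3.

∂_1: C_1 → C_0 maps an edge to its endpoints' difference, ∂[p,q] = q − p. For instance
  ∂[1,2] = [2] − [1].
This gives a 3×3 integer matrix of rank 2; reducing to Smith normal form yields diagonal entries (1,1).

Computing H_k = (kernel of ∂_k) / (image of ∂_{k+1}):

  H_1: rank ker ∂_1 − rank ∂_2 = (3 − 2) − 0 = 1, and there is no ∂_2, so H_1 = Z.

(K is a triangulation of the circle S^1.)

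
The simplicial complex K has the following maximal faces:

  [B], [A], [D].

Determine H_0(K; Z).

K has 3 vertices.
rank ∂_0 = 0, rank ∂_1 = 0 ⇒ b_0 = 3 − 0 − 0 = 3. So H_0 ≅ Z^3.

H_0 ≅ Z^3.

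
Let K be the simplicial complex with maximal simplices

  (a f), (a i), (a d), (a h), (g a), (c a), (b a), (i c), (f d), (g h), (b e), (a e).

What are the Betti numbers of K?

b_0 = 1, b_1 = 4.

Fix the vertex order a < b < c < d < e < f < g < h < i and write every simplex with vertices in increasing order. Then dim K = 1 and the simplices of K are:

  0-simplices (9): a, b, c, d, e, f, g, h, i
  1-simplices (12): ab, ac, ad, ae, af, ag, ah, ai, be, ci, df, gh

giving chain groups C_0 ≅ Z^9, C_1 ≅ Z^12.

∂_1: C_1 → C_0 is given by ∂[p,q] = [q] − [p]. For instance
  ∂df = f − d.
This gives a 9×12 integer matrix of rank 8; reducing to Smith normal form yields diagonal entries (1,1,1,1,1,1,1,1).

Now H_k = ker ∂_k / im ∂_{k+1}, so:

  H_0: rank C_0 − rank ∂_1 = 9 − 8 = 1, and the invariant factors of ∂_1 are all 1, so H_0 ≅ Z.
  H_1: rank ker ∂_1 − rank ∂_2 = (12 − 8) − 0 = 4, and there is no ∂_2, so H_1 ≅ Z^4.

(K is a triangulation of a wedge of 4 circles.)

Hence the Betti numbers are b_0 = 1, b_1 = 4.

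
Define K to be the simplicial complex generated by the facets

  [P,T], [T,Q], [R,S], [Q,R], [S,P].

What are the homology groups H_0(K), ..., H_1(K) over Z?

H_0 = Z,  H_1 = Z.

Order the vertices as P < Q < R < S < T. Listing each simplex with vertices in this order, K has dimension 1 with simplices:

  0-simplices (5): P, Q, R, S, T
  1-simplices (5): PS, PT, QR, QT, RS

Hence C_0 ≅ Z^5, C_1 ≅ Z^5.

Boundary ∂_1: C_1 → C_0 maps an edge to its endpoints' difference, ∂[p,q] = q − p.
The 5×5 boundary matrix has rank 4 and Smith normal form diag(1,1,1,1).

Now H_k = ker ∂_k / im ∂_{k+1}, so:

  H_0: rank C_0 − rank ∂_1 = 5 − 4 = 1, and the invariant factors of ∂_1 are all 1, so H_0 ≅ Z.
  H_1: rank ker ∂_1 − rank ∂_2 = (5 − 4) − 0 = 1, and there is no ∂_2, so H_1 ≅ Z.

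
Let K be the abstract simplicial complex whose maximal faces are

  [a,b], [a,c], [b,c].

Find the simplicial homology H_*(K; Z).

Fix the vertex order a < b < c and write every simplex with vertices in increasing order. Then dim K = 1 and the simplices of K are:

  0-simplices (3): a, b, c
  1-simplices (3): ab, ac, bc

giving chain groups C_0 ≅ Z^3, C_1 ≅ Z^3.

The boundary map ∂_1: C_1 → C_0 sends each edge [p,q] (with p < q) to q − p. For instance
  ∂bc = c − b.
This gives a 3×3 integer matrix of rank 2; reducing to Smith normal form yields diagonal entries (1,1).

Computing H_k = (kernel of ∂_k) / (image of ∂_{k+1}):

  H_0: rank C_0 − rank ∂_1 = 3 − 2 = 1, and the invariant factors of ∂_1 are all 1, so H_0 = Z.
  H_1: rank ker ∂_1 − rank ∂_2 = (3 − 2) − 0 = 1, and there is no ∂_2, so H_1 = Z.

As a check, the Euler characteristic is 3 − 3 = 0, which agrees with 1 − 1 = 0.

H_0 = Z,  H_1 = Z.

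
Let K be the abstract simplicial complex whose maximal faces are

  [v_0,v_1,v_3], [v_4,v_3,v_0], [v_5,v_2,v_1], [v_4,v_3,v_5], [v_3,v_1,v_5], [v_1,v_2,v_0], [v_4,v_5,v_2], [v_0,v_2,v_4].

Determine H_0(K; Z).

H_0 = Z.

Order the vertices as v_0 < v_1 < v_2 < v_3 < v_4 < v_5. Listing each simplex with vertices in this order, K has dimension 2 with simplices:

  0-simplices (6): [v_0], [v_1], [v_2], [v_3], [v_4], [v_5]
  1-simplices (12): [v_0,v_1], [v_0,v_2], [v_0,v_3], [v_0,v_4], [v_1,v_2], [v_1,v_3], [v_1,v_5], [v_2,v_4], [v_2,v_5], [v_3,v_4], [v_3,v_5], [v_4,v_5]
  2-simplices (8): [v_0,v_1,v_2], [v_0,v_1,v_3], [v_0,v_2,v_4], [v_0,v_3,v_4], [v_1,v_2,v_5], [v_1,v_3,v_5], [v_2,v_4,v_5], [v_3,v_4,v_5]

so the chain groups are C_0 ≅ Z^6, C_1 ≅ Z^12, C_2 ≅ Z^8.

∂_1: C_1 → C_0 sends each edge [p,q] (with p < q) to q − p. For instance
  ∂[v_1,v_3] = [v_3] − [v_1].
The 6×12 boundary matrix has rank 5 and Smith normal form diag(1,1,1,1,1).

∂_2: C_2 → C_1 sends each 2-simplex [p,q,r] to [q,r] − [p,r] + [p,q]. For instance
  ∂[v_1,v_3,v_5] = [v_3,v_5] − [v_1,v_5] + [v_1,v_3],
  ∂[v_0,v_1,v_3] = [v_1,v_3] − [v_0,v_3] + [v_0,v_1].
This gives a 12×8 integer matrix of rank 7; reducing to Smith normal form yields diagonal entries (1,1,1,1,1,1,1).

From H_k ≅ ker(∂_k) / im(∂_{k+1}) we obtain:

  H_0: rank C_0 − rank ∂_1 = 6 − 5 = 1, and the invariant factors of ∂_1 are all 1, so H_0 ≅ Z.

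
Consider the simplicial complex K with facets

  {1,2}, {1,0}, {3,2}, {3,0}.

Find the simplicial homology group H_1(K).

We work with the vertex ordering 0 < 1 < 2 < 3. The simplices of K, each written with vertices in increasing order, are:

  0-simplices (4): [0], [1], [2], [3]
  1-simplices (4): [0,1], [0,3], [1,2], [2,3]

giving chain groups C_0 ≅ Z^4, C_1 ≅ Z^4.

The boundary map ∂_1: C_1 → C_0 maps an edge to its endpoints' difference, ∂[p,q] = q − p. For instance
  ∂[1,2] = [2] − [1].
The 4×4 boundary matrix has rank 3 and Smith normal form diag(1,1,1).

Reading off H_k = ker ∂_k / im ∂_{k+1}:

  H_1: rank ker ∂_1 − rank ∂_2 = (4 − 3) − 0 = 1, and there is no ∂_2, so H_1 = Z.

H_1 ≅ Z.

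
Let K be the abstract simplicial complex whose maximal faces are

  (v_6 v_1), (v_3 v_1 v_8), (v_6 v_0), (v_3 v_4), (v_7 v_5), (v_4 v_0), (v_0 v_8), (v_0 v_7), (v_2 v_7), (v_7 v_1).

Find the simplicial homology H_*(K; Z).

H_0 = Z,  H_1 = Z^3,  H_2 = 0.

Order the vertices as v_0 < v_1 < v_2 < v_3 < v_4 < v_5 < v_6 < v_7 < v_8. Listing each simplex with vertices in this order, K has dimension 2 with simplices:

  0-simplices (9): [v_0], [v_1], [v_2], [v_3], [v_4], [v_5], [v_6], [v_7], [v_8]
  1-simplices (12): [v_0,v_4], [v_0,v_6], [v_0,v_7], [v_0,v_8], [v_1,v_3], [v_1,v_6], [v_1,v_7], [v_1,v_8], [v_2,v_7], [v_3,v_4], [v_3,v_8], [v_5,v_7]
  2-simplices (1): [v_1,v_3,v_8]

Hence C_0 ≅ Z^9, C_1 ≅ Z^12, C_2 ≅ Z^1.

Boundary ∂_1: C_1 → C_0 sends each edge [p,q] (with p < q) to q − p. For instance
  ∂[v_5,v_7] = [v_7] − [v_5].
The 9×12 boundary matrix has rank 8 and Smith normal form diag(1,1,1,1,1,1,1,1).

∂_2: C_2 → C_1 sends each 2-simplex [p,q,r] to [q,r] − [p,r] + [p,q]. For instance
  ∂[v_1,v_3,v_8] = [v_3,v_8] − [v_1,v_8] + [v_1,v_3].
As a 12×1 matrix over Z this has rank 1, with invariant factors (1).

From H_k ≅ ker(∂_k) / im(∂_{k+1}) we obtain:

  H_0: rank C_0 − rank ∂_1 = 9 − 8 = 1, and the invariant factors of ∂_1 are all 1, so H_0 ≅ Z.
  H_1: rank ker ∂_1 − rank ∂_2 = (12 − 8) − 1 = 3, and the invariant factors of ∂_2 are all 1, so H_1 ≅ Z^3.
  H_2: rank ker ∂_2 − rank ∂_3 = (1 − 1) − 0 = 0, and there is no ∂_3, so H_2 ≅ 0.

As a check, the Euler characteristic is 9 − 12 + 1 = -2, which agrees with 1 − 3 + 0 = -2.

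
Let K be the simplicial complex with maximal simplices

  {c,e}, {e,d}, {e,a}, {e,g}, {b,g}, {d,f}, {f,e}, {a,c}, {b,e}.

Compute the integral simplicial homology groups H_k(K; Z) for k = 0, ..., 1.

Take the total order a < b < c < d < e < f < g on the vertex set. Then K (dimension 1) consists of the simplices:

  0-simplices (7): a, b, c, d, e, f, g
  1-simplices (9): ac, ae, be, bg, ce, de, df, ef, eg

so the chain groups are C_0 ≅ Z^7, C_1 ≅ Z^9.

∂_1: C_1 → C_0 is given by ∂[p,q] = [q] − [p]. For instance
  ∂eg = g − e.
The resulting 7×9 matrix has rank 6, and its Smith normal form has invariant factors (1,1,1,1,1,1).

Reading off H_k = ker ∂_k / im ∂_{k+1}:

  H_0: rank C_0 − rank ∂_1 = 7 − 6 = 1, and the invariant factors of ∂_1 are all 1, so H_0 = Z.
  H_1: rank ker ∂_1 − rank ∂_2 = (9 − 6) − 0 = 3, and there is no ∂_2, so H_1 = Z^3.

As a check, the Euler characteristic is 7 − 9 = -2, which agrees with 1 − 3 = -2.

H_0 ≅ Z,  H_1 ≅ Z^3.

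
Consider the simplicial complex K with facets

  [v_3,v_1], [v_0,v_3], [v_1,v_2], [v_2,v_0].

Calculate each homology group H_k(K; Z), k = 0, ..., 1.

H_0 = Z,  H_1 = Z.

We work with the vertex ordering v_0 < v_1 < v_2 < v_3. The simplices of K, each written with vertices in increasing order, are:

  0-simplices (4): [v_0], [v_1], [v_2], [v_3]
  1-simplices (4): [v_0,v_2], [v_0,v_3], [v_1,v_2], [v_1,v_3]

Hence C_0 ≅ Z^4, C_1 ≅ Z^4.

∂_1: C_1 → C_0 is given by ∂[p,q] = [q] − [p].
The resulting 4×4 matrix has rank 3, and its Smith normal form has invariant factors (1,1,1).

Now H_k = ker ∂_k / im ∂_{k+1}, so:

  H_0: rank C_0 − rank ∂_1 = 4 − 3 = 1, and the invariant factors of ∂_1 are all 1, so H_0 = Z.
  H_1: rank ker ∂_1 − rank ∂_2 = (4 − 3) − 0 = 1, and there is no ∂_2, so H_1 = Z.

(K is a triangulation of the circle S^1.)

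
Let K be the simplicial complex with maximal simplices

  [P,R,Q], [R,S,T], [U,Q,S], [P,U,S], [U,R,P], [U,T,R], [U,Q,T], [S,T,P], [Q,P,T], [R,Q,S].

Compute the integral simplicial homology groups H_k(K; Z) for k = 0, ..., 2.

We work with the vertex ordering P < Q < R < S < T < U. The simplices of K, each written with vertices in increasing order, are:

  0-simplices (6): P, Q, R, S, T, U
  1-simplices (15): PQ, PR, PS, PT, PU, QR, QS, QT, QU, RS, RT, RU, ST, SU, TU
  2-simplices (10): PQR, PQT, PRU, PST, PSU, QRS, QSU, QTU, RST, RTU

Hence C_0 ≅ Z^6, C_1 ≅ Z^15, C_2 ≅ Z^10.

The boundary map ∂_1: C_1 → C_0 maps an edge to its endpoints' difference, ∂[p,q] = q − p.
The 6×15 boundary matrix has rank 5 and Smith normal form diag(1,1,1,1,1).

∂_2: C_2 → C_1 acts by ∂[p,q,r] = [q,r] − [p,r] + [p,q]. For instance
  ∂QRS = RS − QS + QR,
  ∂QTU = TU − QU + QT.
The 15×10 boundary matrix has rank 10 and Smith normal form diag(1,1,1,1,1,1,1,1,1,2).

From H_k ≅ ker(∂_k) / im(∂_{k+1}) we obtain:

  H_0: rank C_0 − rank ∂_1 = 6 − 5 = 1, and the invariant factors of ∂_1 are all 1, so H_0 = Z.
  H_1: rank ker ∂_1 − rank ∂_2 = (15 − 5) − 10 = 0, and ∂_2 has invariant factor 2 > 1, so H_1 = Z_2.
  H_2: rank ker ∂_2 − rank ∂_3 = (10 − 10) − 0 = 0, and there is no ∂_3, so H_2 = 0.

As a check, the Euler characteristic is 6 − 15 + 10 = 1, which agrees with 1 − 0 + 0 = 1.

H_0 = Z,  H_1 = Z_2,  H_2 = 0.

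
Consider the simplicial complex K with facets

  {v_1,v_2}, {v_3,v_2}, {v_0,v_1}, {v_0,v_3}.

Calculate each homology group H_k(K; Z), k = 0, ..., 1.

Take the total order v_0 < v_1 < v_2 < v_3 on the vertex set. Then K (dimension 1) consists of the simplices:

  0-simplices (4): [v_0], [v_1], [v_2], [v_3]
  1-simplices (4): [v_0,v_1], [v_0,v_3], [v_1,v_2], [v_2,v_3]

Hence C_0 ≅ Z^4, C_1 ≅ Z^4.

The boundary map ∂_1: C_1 → C_0 sends each edge [p,q] (with p < q) to q − p. For instance
  ∂[v_0,v_1] = [v_1] − [v_0].
The resulting 4×4 matrix has rank 3, and its Smith normal form has invariant factors (1,1,1).

Now H_k = ker ∂_k / im ∂_{k+1}, so:

  H_0: rank C_0 − rank ∂_1 = 4 − 3 = 1, and the invariant factors of ∂_1 are all 1, so H_0 ≅ Z.
  H_1: rank ker ∂_1 − rank ∂_2 = (4 − 3) − 0 = 1, and there is no ∂_2, so H_1 ≅ Z.

(K is a triangulation of the circle S^1.)

H_0 = Z,  H_1 = Z.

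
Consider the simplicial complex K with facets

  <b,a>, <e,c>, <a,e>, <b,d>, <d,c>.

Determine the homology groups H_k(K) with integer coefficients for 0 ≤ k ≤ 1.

H_0 = Z,  H_1 = Z.

Order the vertices as a < b < c < d < e. Listing each simplex with vertices in this order, K has dimension 1 with simplices:

  0-simplices (5): a, b, c, d, e
  1-simplices (5): ab, ae, bd, cd, ce

so the chain groups are C_0 ≅ Z^5, C_1 ≅ Z^5.

The boundary map ∂_1: C_1 → C_0 sends each edge [p,q] (with p < q) to q − p. For instance
  ∂bd = d − b.
The resulting 5×5 matrix has rank 4, and its Smith normal form has invariant factors (1,1,1,1).

Reading off H_k = ker ∂_k / im ∂_{k+1}:

  H_0: rank C_0 − rank ∂_1 = 5 − 4 = 1, and the invariant factors of ∂_1 are all 1, so H_0 = Z.
  H_1: rank ker ∂_1 − rank ∂_2 = (5 − 4) − 0 = 1, and there is no ∂_2, so H_1 = Z.

As a check, the Euler characteristic is 5 − 5 = 0, which agrees with 1 − 1 = 0.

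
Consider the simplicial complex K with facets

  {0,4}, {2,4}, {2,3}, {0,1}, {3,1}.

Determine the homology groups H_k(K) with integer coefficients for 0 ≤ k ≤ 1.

We work with the vertex ordering 0 < 1 < 2 < 3 < 4. The simplices of K, each written with vertices in increasing order, are:

  0-simplices (5): [0], [1], [2], [3], [4]
  1-simplices (5): [0,1], [0,4], [1,3], [2,3], [2,4]

so the chain groups are C_0 ≅ Z^5, C_1 ≅ Z^5.

Boundary ∂_1: C_1 → C_0 sends each edge [p,q] (with p < q) to q − p.
As a 5×5 matrix over Z this has rank 4, with invariant factors (1,1,1,1).

Reading off H_k = ker ∂_k / im ∂_{k+1}:

  H_0: rank C_0 − rank ∂_1 = 5 − 4 = 1, and the invariant factors of ∂_1 are all 1, so H_0 ≅ Z.
  H_1: rank ker ∂_1 − rank ∂_2 = (5 − 4) − 0 = 1, and there is no ∂_2, so H_1 ≅ Z.

As a check, the Euler characteristic is 5 − 5 = 0, which agrees with 1 − 1 = 0.

H_0 = Z,  H_1 = Z.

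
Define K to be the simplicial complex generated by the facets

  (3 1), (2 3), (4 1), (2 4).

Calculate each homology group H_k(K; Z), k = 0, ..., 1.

H_0 = Z,  H_1 = Z.

Order the vertices as 1 < 2 < 3 < 4. Listing each simplex with vertices in this order, K has dimension 1 with simplices:

  0-simplices (4): [1], [2], [3], [4]
  1-simplices (4): [1,3], [1,4], [2,3], [2,4]

Hence C_0 ≅ Z^4, C_1 ≅ Z^4.

The boundary map ∂_1: C_1 → C_0 maps an edge to its endpoints' difference, ∂[p,q] = q − p.
The resulting 4×4 matrix has rank 3, and its Smith normal form has invariant factors (1,1,1).

Reading off H_k = ker ∂_k / im ∂_{k+1}:

  H_0: rank C_0 − rank ∂_1 = 4 − 3 = 1, and the invariant factors of ∂_1 are all 1, so H_0 = Z.
  H_1: rank ker ∂_1 − rank ∂_2 = (4 − 3) − 0 = 1, and there is no ∂_2, so H_1 = Z.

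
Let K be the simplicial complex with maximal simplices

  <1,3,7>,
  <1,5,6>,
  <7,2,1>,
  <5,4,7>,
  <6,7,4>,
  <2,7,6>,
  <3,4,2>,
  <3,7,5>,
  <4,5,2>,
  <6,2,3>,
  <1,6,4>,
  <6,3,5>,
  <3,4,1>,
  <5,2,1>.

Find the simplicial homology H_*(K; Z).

Take the total order 1 < 2 < 3 < 4 < 5 < 6 < 7 on the vertex set. Then K (dimension 2) consists of the simplices:

  0-simplices (7): [1], [2], [3], [4], [5], [6], [7]
  1-simplices (21): [1,2], [1,3], [1,4], [1,5], [1,6], [1,7], [2,3], [2,4], [2,5], [2,6], [2,7], [3,4], [3,5], [3,6], [3,7], [4,5], [4,6], [4,7], [5,6], [5,7], [6,7]
  2-simplices (14): [1,2,5], [1,2,7], [1,3,4], [1,3,7], [1,4,6], [1,5,6], [2,3,4], [2,3,6], [2,4,5], [2,6,7], [3,5,6], [3,5,7], [4,5,7], [4,6,7]

so the chain groups are C_0 ≅ Z^7, C_1 ≅ Z^21, C_2 ≅ Z^14.

The boundary map ∂_1: C_1 → C_0 sends each edge [p,q] (with p < q) to q − p. For instance
  ∂[3,5] = [5] − [3].
The resulting 7×21 matrix has rank 6, and its Smith normal form has invariant factors (1,1,1,1,1,1).

Boundary ∂_2: C_2 → C_1 acts by ∂[p,q,r] = [q,r] − [p,r] + [p,q]. For instance
  ∂[3,5,6] = [5,6] − [3,6] + [3,5],
  ∂[4,6,7] = [6,7] − [4,7] + [4,6].
This gives a 21×14 integer matrix of rank 13; reducing to Smith normal form yields diagonal entries (1,1,1,1,1,1,1,1,1,1,1,1,1).

Reading off H_k = ker ∂_k / im ∂_{k+1}:

  H_0: rank C_0 − rank ∂_1 = 7 − 6 = 1, and the invariant factors of ∂_1 are all 1, so H_0 ≅ Z.
  H_1: rank ker ∂_1 − rank ∂_2 = (21 − 6) − 13 = 2, and the invariant factors of ∂_2 are all 1, so H_1 ≅ Z^2.
  H_2: rank ker ∂_2 − rank ∂_3 = (14 − 13) − 0 = 1, and there is no ∂_3, so H_2 ≅ Z.

H_0 = Z,  H_1 = Z^2,  H_2 = Z.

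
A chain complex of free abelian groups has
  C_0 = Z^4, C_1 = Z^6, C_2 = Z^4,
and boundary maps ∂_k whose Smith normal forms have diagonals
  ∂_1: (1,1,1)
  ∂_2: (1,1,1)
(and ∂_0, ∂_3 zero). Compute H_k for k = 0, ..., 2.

H_0 = Z,  H_1 = 0,  H_2 = Z.

H_0: b_0 = 4 − 0 − 3 = 1; torsion from ∂_1 factors > 1: none. So H_0 = Z.
H_1: b_1 = 6 − 3 − 3 = 0; torsion from ∂_2 factors > 1: none. So H_1 = 0.
H_2: b_2 = 4 − 3 − 0 = 1; torsion from ∂_3 factors > 1: none. So H_2 = Z.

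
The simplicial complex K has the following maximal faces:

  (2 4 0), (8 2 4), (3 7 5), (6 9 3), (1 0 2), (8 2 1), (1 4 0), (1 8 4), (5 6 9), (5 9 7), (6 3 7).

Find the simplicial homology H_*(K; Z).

Order the vertices as 0 < 1 < 2 < 3 < 4 < 5 < 6 < 7 < 8 < 9. Listing each simplex with vertices in this order, K has dimension 2 with simplices:

  0-simplices (10): [0], [1], [2], [3], [4], [5], [6], [7], [8], [9]
  1-simplices (19): [0,1], [0,2], [0,4], [1,2], [1,4], [1,8], [2,4], [2,8], [3,5], [3,6], [3,7], [3,9], [4,8], [5,6], [5,7], [5,9], [6,7], [6,9], [7,9]
  2-simplices (11): [0,1,2], [0,1,4], [0,2,4], [1,2,8], [1,4,8], [2,4,8], [3,5,7], [3,6,7], [3,6,9], [5,6,9], [5,7,9]

giving chain groups C_0 ≅ Z^10, C_1 ≅ Z^19, C_2 ≅ Z^11.

∂_1: C_1 → C_0 sends each edge [p,q] (with p < q) to q − p.
This gives a 10×19 integer matrix of rank 8; reducing to Smith normal form yields diagonal entries (1,1,1,1,1,1,1,1).

The boundary map ∂_2: C_2 → C_1 maps a triangle to the signed sum of its edges. For instance
  ∂[5,6,9] = [6,9] − [5,9] + [5,6],
  ∂[1,4,8] = [4,8] − [1,8] + [1,4].
This gives a 19×11 integer matrix of rank 10; reducing to Smith normal form yields diagonal entries (1,1,1,1,1,1,1,1,1,1).

Computing H_k = (kernel of ∂_k) / (image of ∂_{k+1}):

  H_0: rank C_0 − rank ∂_1 = 10 − 8 = 2, and the invariant factors of ∂_1 are all 1, so H_0 ≅ Z^2.
  H_1: rank ker ∂_1 − rank ∂_2 = (19 − 8) − 10 = 1, and the invariant factors of ∂_2 are all 1, so H_1 ≅ Z.
  H_2: rank ker ∂_2 − rank ∂_3 = (11 − 10) − 0 = 1, and there is no ∂_3, so H_2 ≅ Z.

H_0 = Z^2,  H_1 = Z,  H_2 = Z.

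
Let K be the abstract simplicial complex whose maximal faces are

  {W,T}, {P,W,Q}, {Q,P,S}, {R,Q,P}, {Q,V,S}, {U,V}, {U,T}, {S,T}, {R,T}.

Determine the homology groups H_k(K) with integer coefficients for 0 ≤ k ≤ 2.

H_0 = Z,  H_1 = Z^3,  H_2 = 0.

Take the total order P < Q < R < S < T < U < V < W on the vertex set. Then K (dimension 2) consists of the simplices:

  0-simplices (8): P, Q, R, S, T, U, V, W
  1-simplices (14): PQ, PR, PS, PW, QR, QS, QV, QW, RT, ST, SV, TU, TW, UV
  2-simplices (4): PQR, PQS, PQW, QSV

Hence C_0 ≅ Z^8, C_1 ≅ Z^14, C_2 ≅ Z^4.

∂_1: C_1 → C_0 maps an edge to its endpoints' difference, ∂[p,q] = q − p.
The resulting 8×14 matrix has rank 7, and its Smith normal form has invariant factors (1,1,1,1,1,1,1).

The boundary map ∂_2: C_2 → C_1 acts by ∂[p,q,r] = [q,r] − [p,r] + [p,q]. For instance
  ∂QSV = SV − QV + QS,
  ∂PQS = QS − PS + PQ.
The 14×4 boundary matrix has rank 4 and Smith normal form diag(1,1,1,1).

Reading off H_k = ker ∂_k / im ∂_{k+1}:

  H_0: rank C_0 − rank ∂_1 = 8 − 7 = 1, and the invariant factors of ∂_1 are all 1, so H_0 = Z.
  H_1: rank ker ∂_1 − rank ∂_2 = (14 − 7) − 4 = 3, and the invariant factors of ∂_2 are all 1, so H_1 = Z^3.
  H_2: rank ker ∂_2 − rank ∂_3 = (4 − 4) − 0 = 0, and there is no ∂_3, so H_2 = 0.

As a check, the Euler characteristic is 8 − 14 + 4 = -2, which agrees with 1 − 3 + 0 = -2.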